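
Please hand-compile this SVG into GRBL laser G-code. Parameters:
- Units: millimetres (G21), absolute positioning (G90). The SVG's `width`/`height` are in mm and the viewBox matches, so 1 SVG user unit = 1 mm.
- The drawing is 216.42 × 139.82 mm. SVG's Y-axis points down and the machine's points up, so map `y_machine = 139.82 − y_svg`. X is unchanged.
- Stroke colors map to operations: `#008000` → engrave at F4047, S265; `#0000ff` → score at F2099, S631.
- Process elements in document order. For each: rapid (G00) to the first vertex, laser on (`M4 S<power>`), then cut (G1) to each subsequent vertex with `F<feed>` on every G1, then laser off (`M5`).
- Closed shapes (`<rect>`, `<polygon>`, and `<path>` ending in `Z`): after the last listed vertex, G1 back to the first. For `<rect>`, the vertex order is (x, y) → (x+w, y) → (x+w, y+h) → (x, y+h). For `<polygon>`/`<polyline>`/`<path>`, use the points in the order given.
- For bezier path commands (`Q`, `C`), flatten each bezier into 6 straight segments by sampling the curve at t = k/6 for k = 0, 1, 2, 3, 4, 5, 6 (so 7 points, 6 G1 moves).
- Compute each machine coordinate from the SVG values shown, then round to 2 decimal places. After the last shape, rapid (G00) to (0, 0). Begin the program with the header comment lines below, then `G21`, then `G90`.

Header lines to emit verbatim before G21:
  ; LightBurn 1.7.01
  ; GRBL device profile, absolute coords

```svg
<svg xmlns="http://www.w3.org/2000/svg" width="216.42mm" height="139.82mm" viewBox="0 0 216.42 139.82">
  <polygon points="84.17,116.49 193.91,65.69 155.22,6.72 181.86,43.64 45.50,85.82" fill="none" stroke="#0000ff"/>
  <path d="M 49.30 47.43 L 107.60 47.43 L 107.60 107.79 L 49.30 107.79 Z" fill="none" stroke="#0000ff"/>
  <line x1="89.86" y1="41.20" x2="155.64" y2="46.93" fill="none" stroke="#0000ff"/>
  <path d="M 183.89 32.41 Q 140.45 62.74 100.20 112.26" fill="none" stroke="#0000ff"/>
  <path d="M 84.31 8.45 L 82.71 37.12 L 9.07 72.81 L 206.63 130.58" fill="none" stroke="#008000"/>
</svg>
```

1 u = 1 mm; y_m = 139.82 − y.

[1] `<polygon>` closed polygon, #0000ff→score S631 F2099: (84.17,23.33) → (193.91,74.13) → (155.22,133.10) → (181.86,96.18) → (45.50,54.00) → (84.17,23.33) (closed)

[2] `<path>` rectangle, #0000ff→score S631 F2099: (49.30,92.39) → (107.60,92.39) → (107.60,32.03) → (49.30,32.03) → (49.30,92.39) (closed)

[3] `<line>` line segment, #0000ff→score S631 F2099: (89.86,98.62) → (155.64,92.89)

[4] `<path>` quadratic bezier, #0000ff→score S631 F2099: (183.89,107.41) → (169.50,96.77) → (155.28,85.06) → (141.25,72.28) → (127.39,58.44) → (113.71,43.53) → (100.20,27.56)

[5] `<path>` open polyline, #008000→engrave S265 F4047: (84.31,131.37) → (82.71,102.70) → (9.07,67.01) → (206.63,9.24)

; LightBurn 1.7.01
; GRBL device profile, absolute coords
G21
G90
G00 X84.17 Y23.33
M4 S631
G1 X193.91 Y74.13 F2099
G1 X155.22 Y133.10 F2099
G1 X181.86 Y96.18 F2099
G1 X45.50 Y54.00 F2099
G1 X84.17 Y23.33 F2099
M5
G00 X49.30 Y92.39
M4 S631
G1 X107.60 Y92.39 F2099
G1 X107.60 Y32.03 F2099
G1 X49.30 Y32.03 F2099
G1 X49.30 Y92.39 F2099
M5
G00 X89.86 Y98.62
M4 S631
G1 X155.64 Y92.89 F2099
M5
G00 X183.89 Y107.41
M4 S631
G1 X169.50 Y96.77 F2099
G1 X155.28 Y85.06 F2099
G1 X141.25 Y72.28 F2099
G1 X127.39 Y58.44 F2099
G1 X113.71 Y43.53 F2099
G1 X100.20 Y27.56 F2099
M5
G00 X84.31 Y131.37
M4 S265
G1 X82.71 Y102.70 F4047
G1 X9.07 Y67.01 F4047
G1 X206.63 Y9.24 F4047
M5
G00 X0.00 Y0.00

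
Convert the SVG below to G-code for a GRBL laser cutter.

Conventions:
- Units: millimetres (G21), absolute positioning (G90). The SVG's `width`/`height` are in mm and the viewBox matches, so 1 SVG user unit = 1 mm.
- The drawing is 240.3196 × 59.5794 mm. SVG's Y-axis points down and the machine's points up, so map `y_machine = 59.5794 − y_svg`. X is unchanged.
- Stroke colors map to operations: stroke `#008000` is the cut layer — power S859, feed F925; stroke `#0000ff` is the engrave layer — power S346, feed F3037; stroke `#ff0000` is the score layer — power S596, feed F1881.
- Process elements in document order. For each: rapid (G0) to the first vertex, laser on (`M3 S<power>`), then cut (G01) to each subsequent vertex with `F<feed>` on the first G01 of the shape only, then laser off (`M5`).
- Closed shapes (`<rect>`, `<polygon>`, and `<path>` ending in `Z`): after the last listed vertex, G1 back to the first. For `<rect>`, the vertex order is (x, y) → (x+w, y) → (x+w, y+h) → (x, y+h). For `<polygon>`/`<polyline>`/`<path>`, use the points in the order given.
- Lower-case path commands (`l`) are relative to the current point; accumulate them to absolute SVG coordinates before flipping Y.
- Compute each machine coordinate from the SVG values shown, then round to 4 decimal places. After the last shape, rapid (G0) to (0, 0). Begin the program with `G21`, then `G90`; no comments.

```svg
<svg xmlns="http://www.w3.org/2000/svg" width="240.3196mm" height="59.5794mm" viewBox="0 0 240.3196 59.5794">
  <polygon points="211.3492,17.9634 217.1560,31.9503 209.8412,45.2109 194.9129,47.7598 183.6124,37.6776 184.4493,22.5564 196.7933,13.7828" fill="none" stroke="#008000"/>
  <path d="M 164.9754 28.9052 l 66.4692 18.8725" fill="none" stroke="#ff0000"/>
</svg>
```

1 u = 1 mm; y_m = 59.5794 − y.

[1] `<polygon>` regular polygon, #008000→cut S859 F925: (211.3492,41.6160) → (217.1560,27.6291) → (209.8412,14.3685) → (194.9129,11.8196) → (183.6124,21.9018) → (184.4493,37.0230) → (196.7933,45.7966) → (211.3492,41.6160) (closed)

[2] `<path>` line segment, #ff0000→score S596 F1881: (164.9754,30.6742) → (231.4446,11.8017)

G21
G90
G0 X211.3492 Y41.6160
M3 S859
G01 X217.1560 Y27.6291 F925
G01 X209.8412 Y14.3685
G01 X194.9129 Y11.8196
G01 X183.6124 Y21.9018
G01 X184.4493 Y37.0230
G01 X196.7933 Y45.7966
G01 X211.3492 Y41.6160
M5
G0 X164.9754 Y30.6742
M3 S596
G01 X231.4446 Y11.8017 F1881
M5
G0 X0.0000 Y0.0000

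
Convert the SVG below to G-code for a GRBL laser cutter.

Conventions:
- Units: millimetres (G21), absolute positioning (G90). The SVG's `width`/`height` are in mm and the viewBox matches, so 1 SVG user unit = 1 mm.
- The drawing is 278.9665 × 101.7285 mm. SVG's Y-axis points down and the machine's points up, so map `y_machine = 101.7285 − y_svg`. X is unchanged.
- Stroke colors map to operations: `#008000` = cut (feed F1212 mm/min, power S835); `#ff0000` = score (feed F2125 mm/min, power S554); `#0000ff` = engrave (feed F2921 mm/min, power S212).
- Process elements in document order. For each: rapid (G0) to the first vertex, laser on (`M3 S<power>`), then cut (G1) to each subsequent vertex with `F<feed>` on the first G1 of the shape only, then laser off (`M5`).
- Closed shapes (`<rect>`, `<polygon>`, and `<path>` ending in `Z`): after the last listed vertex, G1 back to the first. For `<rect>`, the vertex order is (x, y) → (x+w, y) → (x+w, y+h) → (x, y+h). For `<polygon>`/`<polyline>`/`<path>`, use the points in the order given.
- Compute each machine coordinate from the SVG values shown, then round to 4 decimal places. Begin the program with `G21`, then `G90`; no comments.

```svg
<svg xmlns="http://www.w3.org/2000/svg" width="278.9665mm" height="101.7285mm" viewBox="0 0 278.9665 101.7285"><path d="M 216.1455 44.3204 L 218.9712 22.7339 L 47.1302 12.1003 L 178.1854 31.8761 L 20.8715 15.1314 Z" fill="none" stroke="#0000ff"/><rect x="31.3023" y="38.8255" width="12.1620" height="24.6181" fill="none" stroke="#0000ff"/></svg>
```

G21
G90
G0 X216.1455 Y57.4081
M3 S212
G1 X218.9712 Y78.9946 F2921
G1 X47.1302 Y89.6282
G1 X178.1854 Y69.8524
G1 X20.8715 Y86.5971
G1 X216.1455 Y57.4081
M5
G0 X31.3023 Y62.9030
M3 S212
G1 X43.4643 Y62.9030 F2921
G1 X43.4643 Y38.2849
G1 X31.3023 Y38.2849
G1 X31.3023 Y62.9030
M5

viewBox `0 0 278.9665 101.7285` with mm width/height → 1 unit = 1 mm. Flip: y_m = 101.7285 − y_svg.

**Shape 1** — `<path>` closed polygon, stroke `#0000ff` → engrave (S212, F2921). Machine vertices: (216.1455,57.4081) → (218.9712,78.9946) → (47.1302,89.6282) → (178.1854,69.8524) → (20.8715,86.5971) → (216.1455,57.4081). Closed: final G1 returns to the first vertex.

**Shape 2** — `<rect>` rectangle, stroke `#0000ff` → engrave (S212, F2921). Machine vertices: (31.3023,62.9030) → (43.4643,62.9030) → (43.4643,38.2849) → (31.3023,38.2849) → (31.3023,62.9030). Closed: final G1 returns to the first vertex.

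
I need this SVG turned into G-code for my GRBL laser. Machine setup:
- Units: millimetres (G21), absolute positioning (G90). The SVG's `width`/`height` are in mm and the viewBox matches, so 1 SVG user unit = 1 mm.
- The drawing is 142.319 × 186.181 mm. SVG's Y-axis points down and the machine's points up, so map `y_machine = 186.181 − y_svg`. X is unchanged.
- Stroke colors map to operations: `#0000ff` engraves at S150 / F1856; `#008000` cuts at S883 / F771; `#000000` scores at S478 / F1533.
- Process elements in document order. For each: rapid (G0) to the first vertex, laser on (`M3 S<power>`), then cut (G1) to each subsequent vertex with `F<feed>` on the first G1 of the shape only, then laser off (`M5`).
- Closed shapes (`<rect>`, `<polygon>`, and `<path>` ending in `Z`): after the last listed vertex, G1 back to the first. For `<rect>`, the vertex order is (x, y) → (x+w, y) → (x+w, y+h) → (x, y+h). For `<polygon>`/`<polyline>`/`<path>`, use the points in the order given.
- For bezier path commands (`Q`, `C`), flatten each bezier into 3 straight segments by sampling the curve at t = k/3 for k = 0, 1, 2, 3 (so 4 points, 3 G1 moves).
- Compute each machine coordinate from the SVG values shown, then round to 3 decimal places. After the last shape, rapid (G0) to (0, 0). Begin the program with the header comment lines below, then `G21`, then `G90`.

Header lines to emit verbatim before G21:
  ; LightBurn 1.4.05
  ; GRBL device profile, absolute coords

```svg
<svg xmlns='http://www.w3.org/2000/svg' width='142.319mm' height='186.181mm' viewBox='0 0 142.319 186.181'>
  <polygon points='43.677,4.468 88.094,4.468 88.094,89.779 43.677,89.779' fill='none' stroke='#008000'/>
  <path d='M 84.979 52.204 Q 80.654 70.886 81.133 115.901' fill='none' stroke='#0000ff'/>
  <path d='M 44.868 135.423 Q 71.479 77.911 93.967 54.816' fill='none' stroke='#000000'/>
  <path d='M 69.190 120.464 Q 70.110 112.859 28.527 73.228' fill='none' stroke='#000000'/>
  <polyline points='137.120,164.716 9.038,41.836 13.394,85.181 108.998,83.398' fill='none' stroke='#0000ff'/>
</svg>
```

Since the viewBox matches the mm dimensions, user units are millimetres directly. The only transform is the Y-flip y_m = 186.181 − y_svg.

Shape 1 is a rectangle drawn with `<polygon>`. Its stroke #008000 means cut at S883, F771. After flipping Y the toolpath is (43.677,181.713) → (88.094,181.713) → (88.094,96.402) → (43.677,96.402) → (43.677,181.713), returning to the start.

Shape 2 is a quadratic bezier drawn with `<path>`. Its stroke #0000ff means engrave at S150, F1856. After flipping Y the toolpath is (84.979,133.977) → (82.629,118.596) → (81.347,97.364) → (81.133,70.280).

Shape 3 is a quadratic bezier drawn with `<path>`. Its stroke #000000 means score at S478, F1533. After flipping Y the toolpath is (44.868,50.758) → (62.151,85.275) → (78.517,112.144) → (93.967,131.365).

Shape 4 is a quadratic bezier drawn with `<path>`. Its stroke #000000 means score at S478, F1533. After flipping Y the toolpath is (69.190,65.717) → (65.081,74.345) → (51.526,90.091) → (28.527,112.953).

Shape 5 is a open polyline drawn with `<polyline>`. Its stroke #0000ff means engrave at S150, F1856. After flipping Y the toolpath is (137.120,21.465) → (9.038,144.345) → (13.394,101.000) → (108.998,102.783).

; LightBurn 1.4.05
; GRBL device profile, absolute coords
G21
G90
G0 X43.677 Y181.713
M3 S883
G1 X88.094 Y181.713 F771
G1 X88.094 Y96.402
G1 X43.677 Y96.402
G1 X43.677 Y181.713
M5
G0 X84.979 Y133.977
M3 S150
G1 X82.629 Y118.596 F1856
G1 X81.347 Y97.364
G1 X81.133 Y70.280
M5
G0 X44.868 Y50.758
M3 S478
G1 X62.151 Y85.275 F1533
G1 X78.517 Y112.144
G1 X93.967 Y131.365
M5
G0 X69.190 Y65.717
M3 S478
G1 X65.081 Y74.345 F1533
G1 X51.526 Y90.091
G1 X28.527 Y112.953
M5
G0 X137.120 Y21.465
M3 S150
G1 X9.038 Y144.345 F1856
G1 X13.394 Y101.000
G1 X108.998 Y102.783
M5
G0 X0.000 Y0.000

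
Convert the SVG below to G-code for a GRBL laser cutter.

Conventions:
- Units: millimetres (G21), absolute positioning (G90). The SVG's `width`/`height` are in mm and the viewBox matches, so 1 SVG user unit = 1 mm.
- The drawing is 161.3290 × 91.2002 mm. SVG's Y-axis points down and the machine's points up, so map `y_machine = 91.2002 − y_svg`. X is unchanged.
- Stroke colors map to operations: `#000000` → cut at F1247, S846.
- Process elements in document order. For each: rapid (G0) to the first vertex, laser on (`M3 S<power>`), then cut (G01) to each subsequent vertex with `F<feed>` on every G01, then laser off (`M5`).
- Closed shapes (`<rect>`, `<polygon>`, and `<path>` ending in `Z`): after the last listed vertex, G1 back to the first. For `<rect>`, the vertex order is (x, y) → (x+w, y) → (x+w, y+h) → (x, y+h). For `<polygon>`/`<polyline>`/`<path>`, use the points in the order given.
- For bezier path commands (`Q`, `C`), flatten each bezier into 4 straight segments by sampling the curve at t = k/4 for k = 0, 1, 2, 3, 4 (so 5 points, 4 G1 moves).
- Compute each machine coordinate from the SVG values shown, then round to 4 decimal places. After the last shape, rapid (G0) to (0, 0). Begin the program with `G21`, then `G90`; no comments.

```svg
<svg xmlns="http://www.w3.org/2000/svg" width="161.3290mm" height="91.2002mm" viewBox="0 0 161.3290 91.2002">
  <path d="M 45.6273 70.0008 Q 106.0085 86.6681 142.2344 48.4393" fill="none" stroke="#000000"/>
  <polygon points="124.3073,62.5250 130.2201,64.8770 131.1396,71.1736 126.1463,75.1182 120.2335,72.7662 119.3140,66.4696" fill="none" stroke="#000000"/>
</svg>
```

G21
G90
G0 X45.6273 Y21.1994
M3 S846
G01 X74.3082 Y16.2968 F1247
G01 X99.9697 Y18.2561 F1247
G01 X122.6117 Y27.0775 F1247
G01 X142.2344 Y42.7609 F1247
M5
G0 X124.3073 Y28.6752
M3 S846
G01 X130.2201 Y26.3232 F1247
G01 X131.1396 Y20.0266 F1247
G01 X126.1463 Y16.0820 F1247
G01 X120.2335 Y18.4340 F1247
G01 X119.3140 Y24.7306 F1247
G01 X124.3073 Y28.6752 F1247
M5
G0 X0.0000 Y0.0000

viewBox `0 0 161.3290 91.2002` with mm width/height → 1 unit = 1 mm. Flip: y_m = 91.2002 − y_svg.

**Shape 1** — `<path>` quadratic bezier, stroke `#000000` → cut (S846, F1247). Control points (SVG): P0=(45.6273,70.0008), P1=(106.0085,86.6681), P2=(142.2344,48.4393); sampled at t=k/4. Machine vertices: (45.6273,21.1994) → (74.3082,16.2968) → (99.9697,18.2561) → (122.6117,27.0775) → (142.2344,42.7609). Open path.

**Shape 2** — `<polygon>` regular polygon, stroke `#000000` → cut (S846, F1247). Machine vertices: (124.3073,28.6752) → (130.2201,26.3232) → (131.1396,20.0266) → (126.1463,16.0820) → (120.2335,18.4340) → (119.3140,24.7306) → (124.3073,28.6752). Closed: final G1 returns to the first vertex.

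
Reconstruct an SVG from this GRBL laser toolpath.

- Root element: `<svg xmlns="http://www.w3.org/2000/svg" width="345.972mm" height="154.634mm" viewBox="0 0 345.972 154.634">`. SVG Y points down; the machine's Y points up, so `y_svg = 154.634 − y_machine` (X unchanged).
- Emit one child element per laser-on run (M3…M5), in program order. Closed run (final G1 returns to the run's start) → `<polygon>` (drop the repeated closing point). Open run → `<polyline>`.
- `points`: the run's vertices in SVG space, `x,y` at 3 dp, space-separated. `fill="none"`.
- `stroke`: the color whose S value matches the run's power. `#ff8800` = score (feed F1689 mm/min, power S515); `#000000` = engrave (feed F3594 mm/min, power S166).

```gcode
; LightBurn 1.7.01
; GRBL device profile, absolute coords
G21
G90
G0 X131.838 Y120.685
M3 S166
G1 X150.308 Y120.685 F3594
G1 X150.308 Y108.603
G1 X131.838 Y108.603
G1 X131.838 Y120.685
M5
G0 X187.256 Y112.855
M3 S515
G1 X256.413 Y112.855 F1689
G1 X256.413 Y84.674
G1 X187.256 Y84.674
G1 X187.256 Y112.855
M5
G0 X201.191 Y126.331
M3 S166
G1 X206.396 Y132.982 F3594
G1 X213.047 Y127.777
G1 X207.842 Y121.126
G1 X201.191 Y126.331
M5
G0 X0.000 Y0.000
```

y_svg = 154.634 − y_m.

[1] S166→`#000000` (engrave); closed run; points: 131.838,33.949 150.308,33.949 150.308,46.031 131.838,46.031

[2] S515→`#ff8800` (score); closed run; points: 187.256,41.779 256.413,41.779 256.413,69.960 187.256,69.960

[3] S166→`#000000` (engrave); closed run; points: 201.191,28.303 206.396,21.652 213.047,26.857 207.842,33.508

<svg xmlns="http://www.w3.org/2000/svg" width="345.972mm" height="154.634mm" viewBox="0 0 345.972 154.634">
  <polygon points="131.838,33.949 150.308,33.949 150.308,46.031 131.838,46.031" fill="none" stroke="#000000"/>
  <polygon points="187.256,41.779 256.413,41.779 256.413,69.960 187.256,69.960" fill="none" stroke="#ff8800"/>
  <polygon points="201.191,28.303 206.396,21.652 213.047,26.857 207.842,33.508" fill="none" stroke="#000000"/>
</svg>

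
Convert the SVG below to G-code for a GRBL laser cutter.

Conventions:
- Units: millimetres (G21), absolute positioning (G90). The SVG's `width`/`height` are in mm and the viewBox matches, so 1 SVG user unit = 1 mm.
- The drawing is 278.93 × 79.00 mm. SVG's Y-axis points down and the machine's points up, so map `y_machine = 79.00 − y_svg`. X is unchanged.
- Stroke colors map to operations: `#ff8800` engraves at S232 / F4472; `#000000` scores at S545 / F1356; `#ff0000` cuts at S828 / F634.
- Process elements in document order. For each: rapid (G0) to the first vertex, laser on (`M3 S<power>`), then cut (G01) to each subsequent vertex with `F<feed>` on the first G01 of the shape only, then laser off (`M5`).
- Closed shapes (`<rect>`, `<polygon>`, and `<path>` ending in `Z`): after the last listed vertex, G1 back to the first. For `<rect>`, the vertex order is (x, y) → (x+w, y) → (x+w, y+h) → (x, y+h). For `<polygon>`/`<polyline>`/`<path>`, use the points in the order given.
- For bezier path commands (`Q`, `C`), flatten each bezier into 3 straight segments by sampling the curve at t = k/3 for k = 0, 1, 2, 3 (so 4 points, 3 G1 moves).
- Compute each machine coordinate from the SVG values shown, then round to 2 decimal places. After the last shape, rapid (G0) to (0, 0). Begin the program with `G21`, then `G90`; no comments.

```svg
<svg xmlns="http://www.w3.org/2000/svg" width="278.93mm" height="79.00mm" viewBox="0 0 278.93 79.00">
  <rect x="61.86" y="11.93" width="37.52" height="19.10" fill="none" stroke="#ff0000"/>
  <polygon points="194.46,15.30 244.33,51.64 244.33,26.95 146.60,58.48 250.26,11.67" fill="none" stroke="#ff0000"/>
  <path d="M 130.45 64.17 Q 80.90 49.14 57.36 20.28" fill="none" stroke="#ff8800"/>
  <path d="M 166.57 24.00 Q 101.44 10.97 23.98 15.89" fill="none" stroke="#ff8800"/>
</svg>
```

1 u = 1 mm; y_m = 79.00 − y.

[1] `<rect>` rectangle, #ff0000→cut S828 F634: (61.86,67.07) → (99.38,67.07) → (99.38,47.97) → (61.86,47.97) → (61.86,67.07) (closed)

[2] `<polygon>` closed polygon, #ff0000→cut S828 F634: (194.46,63.70) → (244.33,27.36) → (244.33,52.05) → (146.60,20.52) → (250.26,67.33) → (194.46,63.70) (closed)

[3] `<path>` quadratic bezier, #ff8800→engrave S232 F4472: (130.45,14.83) → (100.31,26.39) → (75.94,41.02) → (57.36,58.72)

[4] `<path>` quadratic bezier, #ff8800→engrave S232 F4472: (166.57,55.00) → (121.78,61.69) → (74.25,64.40) → (23.98,63.11)

G21
G90
G0 X61.86 Y67.07
M3 S828
G01 X99.38 Y67.07 F634
G01 X99.38 Y47.97
G01 X61.86 Y47.97
G01 X61.86 Y67.07
M5
G0 X194.46 Y63.70
M3 S828
G01 X244.33 Y27.36 F634
G01 X244.33 Y52.05
G01 X146.60 Y20.52
G01 X250.26 Y67.33
G01 X194.46 Y63.70
M5
G0 X130.45 Y14.83
M3 S232
G01 X100.31 Y26.39 F4472
G01 X75.94 Y41.02
G01 X57.36 Y58.72
M5
G0 X166.57 Y55.00
M3 S232
G01 X121.78 Y61.69 F4472
G01 X74.25 Y64.40
G01 X23.98 Y63.11
M5
G0 X0.00 Y0.00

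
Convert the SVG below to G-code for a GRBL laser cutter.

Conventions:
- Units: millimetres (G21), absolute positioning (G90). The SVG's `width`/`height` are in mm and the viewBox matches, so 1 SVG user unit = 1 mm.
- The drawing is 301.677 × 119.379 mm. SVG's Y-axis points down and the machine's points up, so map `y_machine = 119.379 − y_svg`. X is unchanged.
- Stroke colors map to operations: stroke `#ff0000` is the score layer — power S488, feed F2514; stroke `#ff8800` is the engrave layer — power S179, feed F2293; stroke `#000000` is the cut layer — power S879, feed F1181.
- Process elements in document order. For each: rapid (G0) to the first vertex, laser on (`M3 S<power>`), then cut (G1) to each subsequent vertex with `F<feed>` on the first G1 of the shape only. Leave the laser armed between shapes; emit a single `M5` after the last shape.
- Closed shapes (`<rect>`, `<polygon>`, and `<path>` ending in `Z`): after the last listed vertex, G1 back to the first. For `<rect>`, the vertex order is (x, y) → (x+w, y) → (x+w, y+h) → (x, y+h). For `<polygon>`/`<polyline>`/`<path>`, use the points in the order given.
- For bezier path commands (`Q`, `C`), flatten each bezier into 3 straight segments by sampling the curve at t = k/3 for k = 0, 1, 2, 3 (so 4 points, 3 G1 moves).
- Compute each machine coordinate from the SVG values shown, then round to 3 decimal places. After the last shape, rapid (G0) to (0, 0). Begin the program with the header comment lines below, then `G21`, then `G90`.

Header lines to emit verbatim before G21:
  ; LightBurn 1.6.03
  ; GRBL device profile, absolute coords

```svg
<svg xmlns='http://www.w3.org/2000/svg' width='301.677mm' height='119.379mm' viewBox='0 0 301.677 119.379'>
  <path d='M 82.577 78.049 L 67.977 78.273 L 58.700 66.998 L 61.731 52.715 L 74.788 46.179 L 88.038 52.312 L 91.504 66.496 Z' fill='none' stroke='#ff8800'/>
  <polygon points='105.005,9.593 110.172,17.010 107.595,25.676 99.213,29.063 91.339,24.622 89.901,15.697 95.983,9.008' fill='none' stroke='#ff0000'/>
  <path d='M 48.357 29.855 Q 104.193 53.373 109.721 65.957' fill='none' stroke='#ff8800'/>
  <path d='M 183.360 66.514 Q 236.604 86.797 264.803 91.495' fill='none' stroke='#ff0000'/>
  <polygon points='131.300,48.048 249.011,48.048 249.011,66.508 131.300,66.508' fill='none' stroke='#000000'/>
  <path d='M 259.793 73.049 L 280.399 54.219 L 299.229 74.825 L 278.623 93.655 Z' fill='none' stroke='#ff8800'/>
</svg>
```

; LightBurn 1.6.03
; GRBL device profile, absolute coords
G21
G90
G0 X82.577 Y41.330
M3 S179
G1 X67.977 Y41.106 F2293
G1 X58.700 Y52.381
G1 X61.731 Y66.664
G1 X74.788 Y73.200
G1 X88.038 Y67.067
G1 X91.504 Y52.883
G1 X82.577 Y41.330
G0 X105.005 Y109.786
M3 S488
G1 X110.172 Y102.369 F2514
G1 X107.595 Y93.703
G1 X99.213 Y90.316
G1 X91.339 Y94.757
G1 X89.901 Y103.682
G1 X95.983 Y110.371
G1 X105.005 Y109.786
G0 X48.357 Y89.524
M3 S179
G1 X79.991 Y75.060 F2293
G1 X100.446 Y63.026
G1 X109.721 Y53.422
G0 X183.360 Y52.865
M3 S488
G1 X216.073 Y41.075 F2514
G1 X243.221 Y32.748
G1 X264.803 Y27.884
G0 X131.300 Y71.331
M3 S879
G1 X249.011 Y71.331 F1181
G1 X249.011 Y52.871
G1 X131.300 Y52.871
G1 X131.300 Y71.331
G0 X259.793 Y46.330
M3 S179
G1 X280.399 Y65.160 F2293
G1 X299.229 Y44.554
G1 X278.623 Y25.724
G1 X259.793 Y46.330
M5
G0 X0.000 Y0.000

viewBox `0 0 301.677 119.379` with mm width/height → 1 unit = 1 mm. Flip: y_m = 119.379 − y_svg.

**Shape 1** — `<path>` regular polygon, stroke `#ff8800` → engrave (S179, F2293). Machine vertices: (82.577,41.330) → (67.977,41.106) → (58.700,52.381) → (61.731,66.664) → (74.788,73.200) → (88.038,67.067) → (91.504,52.883) → (82.577,41.330). Closed: final G1 returns to the first vertex.

**Shape 2** — `<polygon>` regular polygon, stroke `#ff0000` → score (S488, F2514). Machine vertices: (105.005,109.786) → (110.172,102.369) → (107.595,93.703) → (99.213,90.316) → (91.339,94.757) → (89.901,103.682) → (95.983,110.371) → (105.005,109.786). Closed: final G1 returns to the first vertex.

**Shape 3** — `<path>` quadratic bezier, stroke `#ff8800` → engrave (S179, F2293). Control points (SVG): P0=(48.357,29.855), P1=(104.193,53.373), P2=(109.721,65.957); sampled at t=k/3. Machine vertices: (48.357,89.524) → (79.991,75.060) → (100.446,63.026) → (109.721,53.422). Open path.

**Shape 4** — `<path>` quadratic bezier, stroke `#ff0000` → score (S488, F2514). Control points (SVG): P0=(183.360,66.514), P1=(236.604,86.797), P2=(264.803,91.495); sampled at t=k/3. Machine vertices: (183.360,52.865) → (216.073,41.075) → (243.221,32.748) → (264.803,27.884). Open path.

**Shape 5** — `<polygon>` rectangle, stroke `#000000` → cut (S879, F1181). Machine vertices: (131.300,71.331) → (249.011,71.331) → (249.011,52.871) → (131.300,52.871) → (131.300,71.331). Closed: final G1 returns to the first vertex.

**Shape 6** — `<path>` regular polygon, stroke `#ff8800` → engrave (S179, F2293). Machine vertices: (259.793,46.330) → (280.399,65.160) → (299.229,44.554) → (278.623,25.724) → (259.793,46.330). Closed: final G1 returns to the first vertex.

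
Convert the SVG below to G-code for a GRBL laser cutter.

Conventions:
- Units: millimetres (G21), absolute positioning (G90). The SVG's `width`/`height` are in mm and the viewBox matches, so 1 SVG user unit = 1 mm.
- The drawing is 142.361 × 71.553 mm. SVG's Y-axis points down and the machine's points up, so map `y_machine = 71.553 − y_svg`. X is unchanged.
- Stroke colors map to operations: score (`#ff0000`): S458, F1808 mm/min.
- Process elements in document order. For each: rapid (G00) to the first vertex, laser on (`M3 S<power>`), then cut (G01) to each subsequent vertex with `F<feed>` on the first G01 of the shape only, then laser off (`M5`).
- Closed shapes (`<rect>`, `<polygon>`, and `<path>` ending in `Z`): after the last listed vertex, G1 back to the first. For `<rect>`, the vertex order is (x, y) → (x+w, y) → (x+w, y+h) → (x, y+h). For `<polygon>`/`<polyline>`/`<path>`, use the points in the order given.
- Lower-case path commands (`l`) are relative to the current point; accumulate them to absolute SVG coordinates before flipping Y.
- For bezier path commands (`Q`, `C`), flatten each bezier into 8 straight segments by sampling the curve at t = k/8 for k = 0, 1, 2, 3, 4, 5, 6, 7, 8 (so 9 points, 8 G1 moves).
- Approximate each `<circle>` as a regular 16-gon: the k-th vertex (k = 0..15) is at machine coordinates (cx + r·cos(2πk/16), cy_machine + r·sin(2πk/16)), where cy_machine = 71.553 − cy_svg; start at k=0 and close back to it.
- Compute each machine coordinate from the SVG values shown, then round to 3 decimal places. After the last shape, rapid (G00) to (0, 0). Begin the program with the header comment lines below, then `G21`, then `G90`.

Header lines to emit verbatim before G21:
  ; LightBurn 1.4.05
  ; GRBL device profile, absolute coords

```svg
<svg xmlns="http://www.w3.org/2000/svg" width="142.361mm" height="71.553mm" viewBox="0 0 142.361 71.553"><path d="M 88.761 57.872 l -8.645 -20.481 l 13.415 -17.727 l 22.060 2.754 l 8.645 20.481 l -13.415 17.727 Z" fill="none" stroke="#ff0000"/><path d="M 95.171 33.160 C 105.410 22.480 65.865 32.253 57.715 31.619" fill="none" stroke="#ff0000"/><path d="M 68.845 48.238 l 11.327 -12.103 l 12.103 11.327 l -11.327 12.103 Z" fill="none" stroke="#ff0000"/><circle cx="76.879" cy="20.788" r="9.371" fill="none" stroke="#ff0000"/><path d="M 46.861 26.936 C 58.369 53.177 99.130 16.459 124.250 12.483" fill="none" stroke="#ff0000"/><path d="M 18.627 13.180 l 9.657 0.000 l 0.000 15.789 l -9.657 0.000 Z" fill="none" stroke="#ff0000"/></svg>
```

; LightBurn 1.4.05
; GRBL device profile, absolute coords
G21
G90
G00 X88.761 Y13.681
M3 S458
G01 X80.116 Y34.162 F1808
G01 X93.531 Y51.889
G01 X115.591 Y49.135
G01 X124.236 Y28.654
G01 X110.821 Y10.927
G01 X88.761 Y13.681
M5
G00 X95.171 Y38.393
M3 S458
G01 X96.836 Y41.500 F1808
G01 X94.784 Y43.050
G01 X89.968 Y43.407
G01 X83.339 Y42.931
G01 X75.848 Y41.984
G01 X68.446 Y40.928
G01 X62.084 Y40.124
G01 X57.715 Y39.934
M5
G00 X68.845 Y23.315
M3 S458
G01 X80.172 Y35.418 F1808
G01 X92.275 Y24.091
G01 X80.948 Y11.988
G01 X68.845 Y23.315
M5
G00 X86.250 Y50.765
M3 S458
G01 X85.537 Y54.351 F1808
G01 X83.505 Y57.391
G01 X80.465 Y59.423
G01 X76.879 Y60.136
G01 X73.293 Y59.423
G01 X70.253 Y57.391
G01 X68.221 Y54.351
G01 X67.508 Y50.765
G01 X68.221 Y47.179
G01 X70.253 Y44.139
G01 X73.293 Y42.107
G01 X76.879 Y41.394
G01 X80.465 Y42.107
G01 X83.505 Y44.139
G01 X85.537 Y47.179
G01 X86.250 Y50.765
M5
G00 X46.861 Y44.617
M3 S458
G01 X52.460 Y37.541 F1808
G01 X60.275 Y35.246
G01 X69.781 Y36.610
G01 X80.451 Y40.512
G01 X91.759 Y45.831
G01 X103.179 Y51.444
G01 X114.185 Y56.231
G01 X124.250 Y59.070
M5
G00 X18.627 Y58.373
M3 S458
G01 X28.284 Y58.373 F1808
G01 X28.284 Y42.584
G01 X18.627 Y42.584
G01 X18.627 Y58.373
M5
G00 X0.000 Y0.000

viewBox `0 0 142.361 71.553` with mm width/height → 1 unit = 1 mm. Flip: y_m = 71.553 − y_svg.

**Shape 1** — `<path>` regular polygon, stroke `#ff0000` → score (S458, F1808). Machine vertices: (88.761,13.681) → (80.116,34.162) → (93.531,51.889) → (115.591,49.135) → (124.236,28.654) → (110.821,10.927) → (88.761,13.681). Closed: final G1 returns to the first vertex.

**Shape 2** — `<path>` cubic bezier, stroke `#ff0000` → score (S458, F1808). Control points (SVG): P0=(95.171,33.160), P1=(105.410,22.480), P2=(65.865,32.253), P3=(57.715,31.619); sampled at t=k/8. Machine vertices: (95.171,38.393) → (96.836,41.500) → (94.784,43.050) → (89.968,43.407) → (83.339,42.931) → (75.848,41.984) → (68.446,40.928) → (62.084,40.124) → (57.715,39.934). Open path.

**Shape 3** — `<path>` regular polygon, stroke `#ff0000` → score (S458, F1808). Machine vertices: (68.845,23.315) → (80.172,35.418) → (92.275,24.091) → (80.948,11.988) → (68.845,23.315). Closed: final G1 returns to the first vertex.

**Shape 4** — `<circle>` circle, stroke `#ff0000` → score (S458, F1808). Machine vertices: (86.250,50.765) → (85.537,54.351) → (83.505,57.391) → (80.465,59.423) → (76.879,60.136) → (73.293,59.423) → (70.253,57.391) → (68.221,54.351) → (67.508,50.765) → (68.221,47.179) → (70.253,44.139) → (73.293,42.107) → (76.879,41.394) → (80.465,42.107) → (83.505,44.139) → (85.537,47.179) → (86.250,50.765). Closed: final G1 returns to the first vertex.

**Shape 5** — `<path>` cubic bezier, stroke `#ff0000` → score (S458, F1808). Control points (SVG): P0=(46.861,26.936), P1=(58.369,53.177), P2=(99.130,16.459), P3=(124.250,12.483); sampled at t=k/8. Machine vertices: (46.861,44.617) → (52.460,37.541) → (60.275,35.246) → (69.781,36.610) → (80.451,40.512) → (91.759,45.831) → (103.179,51.444) → (114.185,56.231) → (124.250,59.070). Open path.

**Shape 6** — `<path>` rectangle, stroke `#ff0000` → score (S458, F1808). Machine vertices: (18.627,58.373) → (28.284,58.373) → (28.284,42.584) → (18.627,42.584) → (18.627,58.373). Closed: final G1 returns to the first vertex.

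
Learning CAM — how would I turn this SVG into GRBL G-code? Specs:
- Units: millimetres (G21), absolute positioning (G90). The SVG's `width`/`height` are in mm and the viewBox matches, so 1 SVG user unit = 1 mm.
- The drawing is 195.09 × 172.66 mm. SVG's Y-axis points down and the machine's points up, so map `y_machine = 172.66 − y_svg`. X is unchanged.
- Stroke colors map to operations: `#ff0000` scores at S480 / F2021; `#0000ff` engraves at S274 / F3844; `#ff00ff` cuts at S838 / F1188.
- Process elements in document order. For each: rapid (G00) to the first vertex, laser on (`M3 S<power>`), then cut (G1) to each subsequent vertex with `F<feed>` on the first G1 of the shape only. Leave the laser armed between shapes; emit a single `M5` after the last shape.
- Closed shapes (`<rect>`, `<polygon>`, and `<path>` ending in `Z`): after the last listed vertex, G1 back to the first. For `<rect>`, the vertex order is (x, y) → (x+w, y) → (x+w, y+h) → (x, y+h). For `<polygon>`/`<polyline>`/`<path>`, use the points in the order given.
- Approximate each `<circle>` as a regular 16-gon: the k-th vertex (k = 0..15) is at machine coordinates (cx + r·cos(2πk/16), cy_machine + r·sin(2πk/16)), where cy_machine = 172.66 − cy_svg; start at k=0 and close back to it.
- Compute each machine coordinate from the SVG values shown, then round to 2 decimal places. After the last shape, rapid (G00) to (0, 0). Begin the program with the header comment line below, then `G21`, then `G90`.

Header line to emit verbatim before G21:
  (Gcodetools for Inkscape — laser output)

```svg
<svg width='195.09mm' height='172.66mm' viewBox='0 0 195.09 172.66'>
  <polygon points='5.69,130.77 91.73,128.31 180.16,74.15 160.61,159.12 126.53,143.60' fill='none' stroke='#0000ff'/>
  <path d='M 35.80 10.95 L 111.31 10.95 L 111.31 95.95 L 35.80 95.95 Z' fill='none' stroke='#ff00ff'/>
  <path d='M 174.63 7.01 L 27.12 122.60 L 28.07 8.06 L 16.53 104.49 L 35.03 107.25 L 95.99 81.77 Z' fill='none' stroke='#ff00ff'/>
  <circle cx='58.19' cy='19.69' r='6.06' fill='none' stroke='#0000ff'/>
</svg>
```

(Gcodetools for Inkscape — laser output)
G21
G90
G00 X5.69 Y41.89
M3 S274
G1 X91.73 Y44.35 F3844
G1 X180.16 Y98.51
G1 X160.61 Y13.54
G1 X126.53 Y29.06
G1 X5.69 Y41.89
G00 X35.80 Y161.71
M3 S838
G1 X111.31 Y161.71 F1188
G1 X111.31 Y76.71
G1 X35.80 Y76.71
G1 X35.80 Y161.71
G00 X174.63 Y165.65
M3 S838
G1 X27.12 Y50.06 F1188
G1 X28.07 Y164.60
G1 X16.53 Y68.17
G1 X35.03 Y65.41
G1 X95.99 Y90.89
G1 X174.63 Y165.65
G00 X64.25 Y152.97
M3 S274
G1 X63.79 Y155.29 F3844
G1 X62.48 Y157.26
G1 X60.51 Y158.57
G1 X58.19 Y159.03
G1 X55.87 Y158.57
G1 X53.90 Y157.26
G1 X52.59 Y155.29
G1 X52.13 Y152.97
G1 X52.59 Y150.65
G1 X53.90 Y148.68
G1 X55.87 Y147.37
G1 X58.19 Y146.91
G1 X60.51 Y147.37
G1 X62.48 Y148.68
G1 X63.79 Y150.65
G1 X64.25 Y152.97
M5
G00 X0.00 Y0.00

Since the viewBox matches the mm dimensions, user units are millimetres directly. The only transform is the Y-flip y_m = 172.66 − y_svg.

Shape 1 is a closed polygon drawn with `<polygon>`. Its stroke #0000ff means engrave at S274, F3844. After flipping Y the toolpath is (5.69,41.89) → (91.73,44.35) → (180.16,98.51) → (160.61,13.54) → (126.53,29.06) → (5.69,41.89), returning to the start.

Shape 2 is a rectangle drawn with `<path>`. Its stroke #ff00ff means cut at S838, F1188. After flipping Y the toolpath is (35.80,161.71) → (111.31,161.71) → (111.31,76.71) → (35.80,76.71) → (35.80,161.71), returning to the start.

Shape 3 is a closed polygon drawn with `<path>`. Its stroke #ff00ff means cut at S838, F1188. After flipping Y the toolpath is (174.63,165.65) → (27.12,50.06) → (28.07,164.60) → (16.53,68.17) → (35.03,65.41) → (95.99,90.89) → (174.63,165.65), returning to the start.

Shape 4 is a circle drawn with `<circle>`. Its stroke #0000ff means engrave at S274, F3844. After flipping Y the toolpath is (64.25,152.97) → (63.79,155.29) → (62.48,157.26) → (60.51,158.57) → (58.19,159.03) → (55.87,158.57) → (53.90,157.26) → (52.59,155.29) → (52.13,152.97) → (52.59,150.65) → (53.90,148.68) → (55.87,147.37) → (58.19,146.91) → (60.51,147.37) → (62.48,148.68) → (63.79,150.65) → (64.25,152.97), returning to the start.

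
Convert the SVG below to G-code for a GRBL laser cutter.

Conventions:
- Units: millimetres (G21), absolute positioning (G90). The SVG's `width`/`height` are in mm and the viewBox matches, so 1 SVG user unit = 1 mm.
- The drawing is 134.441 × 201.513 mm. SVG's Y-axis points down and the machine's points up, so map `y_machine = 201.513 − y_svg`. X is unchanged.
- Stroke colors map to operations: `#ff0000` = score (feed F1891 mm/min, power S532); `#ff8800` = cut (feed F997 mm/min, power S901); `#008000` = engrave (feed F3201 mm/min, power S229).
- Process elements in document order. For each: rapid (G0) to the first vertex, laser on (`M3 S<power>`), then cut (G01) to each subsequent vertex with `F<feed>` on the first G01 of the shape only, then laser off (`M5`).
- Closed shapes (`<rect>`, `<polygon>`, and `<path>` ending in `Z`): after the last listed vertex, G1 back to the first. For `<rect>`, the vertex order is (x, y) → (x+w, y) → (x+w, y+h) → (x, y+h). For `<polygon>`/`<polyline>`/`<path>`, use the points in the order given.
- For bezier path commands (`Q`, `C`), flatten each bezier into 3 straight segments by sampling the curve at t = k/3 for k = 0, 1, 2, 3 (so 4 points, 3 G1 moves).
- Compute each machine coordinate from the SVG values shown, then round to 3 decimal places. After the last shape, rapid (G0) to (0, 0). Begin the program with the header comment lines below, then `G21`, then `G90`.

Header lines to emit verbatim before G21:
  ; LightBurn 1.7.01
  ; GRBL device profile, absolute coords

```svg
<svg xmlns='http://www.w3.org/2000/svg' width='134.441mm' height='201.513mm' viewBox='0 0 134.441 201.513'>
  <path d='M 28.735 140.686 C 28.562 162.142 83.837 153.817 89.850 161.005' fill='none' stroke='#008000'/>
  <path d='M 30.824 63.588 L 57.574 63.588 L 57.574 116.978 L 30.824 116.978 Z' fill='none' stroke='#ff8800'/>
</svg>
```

; LightBurn 1.7.01
; GRBL device profile, absolute coords
G21
G90
G0 X28.735 Y60.827
M3 S229
G01 X43.167 Y47.620 F3201
G01 X71.294 Y44.203
G01 X89.850 Y40.508
M5
G0 X30.824 Y137.925
M3 S901
G01 X57.574 Y137.925 F997
G01 X57.574 Y84.535
G01 X30.824 Y84.535
G01 X30.824 Y137.925
M5
G0 X0.000 Y0.000

viewBox `0 0 134.441 201.513` with mm width/height → 1 unit = 1 mm. Flip: y_m = 201.513 − y_svg.

**Shape 1** — `<path>` cubic bezier, stroke `#008000` → engrave (S229, F3201). Control points (SVG): P0=(28.735,140.686), P1=(28.562,162.142), P2=(83.837,153.817), P3=(89.850,161.005); sampled at t=k/3. Machine vertices: (28.735,60.827) → (43.167,47.620) → (71.294,44.203) → (89.850,40.508). Open path.

**Shape 2** — `<path>` rectangle, stroke `#ff8800` → cut (S901, F997). Machine vertices: (30.824,137.925) → (57.574,137.925) → (57.574,84.535) → (30.824,84.535) → (30.824,137.925). Closed: final G1 returns to the first vertex.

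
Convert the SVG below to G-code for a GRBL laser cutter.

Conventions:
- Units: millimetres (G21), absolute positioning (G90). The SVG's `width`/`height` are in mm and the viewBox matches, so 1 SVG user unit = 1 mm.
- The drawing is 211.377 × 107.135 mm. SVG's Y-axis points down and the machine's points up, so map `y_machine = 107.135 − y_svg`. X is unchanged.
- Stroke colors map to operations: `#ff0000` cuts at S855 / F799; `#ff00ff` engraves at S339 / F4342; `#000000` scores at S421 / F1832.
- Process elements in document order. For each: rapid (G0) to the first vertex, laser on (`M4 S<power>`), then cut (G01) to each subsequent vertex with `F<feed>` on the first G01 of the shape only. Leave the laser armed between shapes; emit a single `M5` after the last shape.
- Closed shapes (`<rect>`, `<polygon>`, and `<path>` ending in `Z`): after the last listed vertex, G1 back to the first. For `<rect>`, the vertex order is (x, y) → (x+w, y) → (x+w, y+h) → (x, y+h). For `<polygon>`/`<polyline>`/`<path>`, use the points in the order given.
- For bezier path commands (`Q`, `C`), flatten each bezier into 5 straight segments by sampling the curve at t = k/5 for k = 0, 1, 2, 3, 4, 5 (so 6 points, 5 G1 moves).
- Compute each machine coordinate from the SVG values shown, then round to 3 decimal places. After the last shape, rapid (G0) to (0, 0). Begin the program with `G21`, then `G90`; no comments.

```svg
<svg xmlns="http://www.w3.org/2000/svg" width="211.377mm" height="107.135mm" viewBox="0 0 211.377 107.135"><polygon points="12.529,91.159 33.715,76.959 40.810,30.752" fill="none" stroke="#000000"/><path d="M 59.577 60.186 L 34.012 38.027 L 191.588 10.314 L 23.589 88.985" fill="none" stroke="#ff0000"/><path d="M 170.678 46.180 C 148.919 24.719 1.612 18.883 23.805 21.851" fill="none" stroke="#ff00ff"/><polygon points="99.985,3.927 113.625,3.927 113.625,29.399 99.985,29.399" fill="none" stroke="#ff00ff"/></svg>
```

G21
G90
G0 X12.529 Y15.976
M4 S421
G01 X33.715 Y30.176 F1832
G01 X40.810 Y76.383
G01 X12.529 Y15.976
G0 X59.577 Y46.949
M4 S855
G01 X34.012 Y69.108 F799
G01 X191.588 Y96.821
G01 X23.589 Y18.150
G0 X170.678 Y60.955
M4 S339
G01 X144.917 Y72.011 F4342
G01 X103.187 Y79.645
G01 X59.650 Y84.183
G01 X28.469 Y85.954
G01 X23.805 Y85.284
G0 X99.985 Y103.208
M4 S339
G01 X113.625 Y103.208 F4342
G01 X113.625 Y77.736
G01 X99.985 Y77.736
G01 X99.985 Y103.208
M5
G0 X0.000 Y0.000

Since the viewBox matches the mm dimensions, user units are millimetres directly. The only transform is the Y-flip y_m = 107.135 − y_svg.

Shape 1 is a closed polygon drawn with `<polygon>`. Its stroke #000000 means score at S421, F1832. After flipping Y the toolpath is (12.529,15.976) → (33.715,30.176) → (40.810,76.383) → (12.529,15.976), returning to the start.

Shape 2 is a open polyline drawn with `<path>`. Its stroke #ff0000 means cut at S855, F799. After flipping Y the toolpath is (59.577,46.949) → (34.012,69.108) → (191.588,96.821) → (23.589,18.150).

Shape 3 is a cubic bezier drawn with `<path>`. Its stroke #ff00ff means engrave at S339, F4342. After flipping Y the toolpath is (170.678,60.955) → (144.917,72.011) → (103.187,79.645) → (59.650,84.183) → (28.469,85.954) → (23.805,85.284).

Shape 4 is a rectangle drawn with `<polygon>`. Its stroke #ff00ff means engrave at S339, F4342. After flipping Y the toolpath is (99.985,103.208) → (113.625,103.208) → (113.625,77.736) → (99.985,77.736) → (99.985,103.208), returning to the start.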